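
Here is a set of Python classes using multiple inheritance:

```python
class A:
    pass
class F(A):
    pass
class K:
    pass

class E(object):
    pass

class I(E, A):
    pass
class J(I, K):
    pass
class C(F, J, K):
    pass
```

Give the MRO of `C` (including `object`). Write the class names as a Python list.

L[C] = C + merge(L[F], L[J], L[K], [F J K])
  take F:  [F A object] + [J I E A K object] + [K object] + [F J K]
  take J:  [A object] + [J I E A K object] + [K object] + [J K]
  take I:  [A object] + [I E A K object] + [K object] + [K]
  take E:  [A object] + [E A K object] + [K object] + [K]
  take A:  [A object] + [A K object] + [K object] + [K]
  take K:  [object] + [K object] + [K object] + [K]
  take object:  [object] + [object] + [object]

[C, F, J, I, E, A, K, object]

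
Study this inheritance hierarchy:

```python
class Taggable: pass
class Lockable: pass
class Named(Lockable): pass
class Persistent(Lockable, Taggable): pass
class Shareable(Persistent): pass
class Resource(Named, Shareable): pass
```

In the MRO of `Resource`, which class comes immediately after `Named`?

Shareable

L[Resource] = Resource + merge(L[Named], L[Shareable], [Named Shareable])
  take Named:  [Named Lockable object] + [Shareable Persistent Lockable Taggable object] + [Named Shareable]
  take Shareable:  [Lockable object] + [Shareable Persistent Lockable Taggable object] + [Shareable]
  take Persistent:  [Lockable object] + [Persistent Lockable Taggable object]
  take Lockable:  [Lockable object] + [Lockable Taggable object]
  take Taggable:  [object] + [Taggable object]
  take object:  [object] + [object]
MRO: Resource Named Shareable Persistent Lockable Taggable object
Named is at position 1; next is Shareable.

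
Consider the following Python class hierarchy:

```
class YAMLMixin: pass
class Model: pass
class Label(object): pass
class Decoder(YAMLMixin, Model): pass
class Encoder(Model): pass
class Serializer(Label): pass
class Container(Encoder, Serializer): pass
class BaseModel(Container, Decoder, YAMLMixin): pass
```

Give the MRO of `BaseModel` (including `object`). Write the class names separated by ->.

BaseModel -> Container -> Encoder -> Decoder -> YAMLMixin -> Model -> Serializer -> Label -> object

L[BaseModel] = BaseModel + merge(L[Container], L[Decoder], L[YAMLMixin], [Container Decoder YAMLMixin])
  take Container:  [Container Encoder Model Serializer Label object] + [Decoder YAMLMixin Model object] + [YAMLMixin object] + [Container Decoder YAMLMixin]
  take Encoder:  [Encoder Model Serializer Label object] + [Decoder YAMLMixin Model object] + [YAMLMixin object] + [Decoder YAMLMixin]
  take Decoder:  [Model Serializer Label object] + [Decoder YAMLMixin Model object] + [YAMLMixin object] + [Decoder YAMLMixin]
  take YAMLMixin:  [Model Serializer Label object] + [YAMLMixin Model object] + [YAMLMixin object] + [YAMLMixin]
  take Model:  [Model Serializer Label object] + [Model object] + [object]
  take Serializer:  [Serializer Label object] + [object] + [object]
  take Label:  [Label object] + [object] + [object]
  take object:  [object] + [object] + [object]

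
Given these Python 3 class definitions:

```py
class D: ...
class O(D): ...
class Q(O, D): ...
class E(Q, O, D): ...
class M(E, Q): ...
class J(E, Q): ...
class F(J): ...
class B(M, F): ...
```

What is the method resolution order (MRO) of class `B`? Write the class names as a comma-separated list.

L[B] = B + merge(L[M], L[F], [M F])
  take M:  [M E Q O D object] + [F J E Q O D object] + [M F]
  take F:  [E Q O D object] + [F J E Q O D object] + [F]
  take J:  [E Q O D object] + [J E Q O D object]
  take E:  [E Q O D object] + [E Q O D object]
  take Q:  [Q O D object] + [Q O D object]
  take O:  [O D object] + [O D object]
  take D:  [D object] + [D object]
  take object:  [object] + [object]

B, M, F, J, E, Q, O, D, object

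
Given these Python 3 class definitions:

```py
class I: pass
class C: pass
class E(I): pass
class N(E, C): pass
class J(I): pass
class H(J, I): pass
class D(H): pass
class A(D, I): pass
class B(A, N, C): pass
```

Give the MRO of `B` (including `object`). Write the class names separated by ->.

B -> A -> D -> H -> J -> N -> E -> I -> C -> object

L[B] = B + merge(L[A], L[N], L[C], [A N C])
  take A:  [A D H J I object] + [N E I C object] + [C object] + [A N C]
  take D:  [D H J I object] + [N E I C object] + [C object] + [N C]
  take H:  [H J I object] + [N E I C object] + [C object] + [N C]
  take J:  [J I object] + [N E I C object] + [C object] + [N C]
  take N:  [I object] + [N E I C object] + [C object] + [N C]
  take E:  [I object] + [E I C object] + [C object] + [C]
  take I:  [I object] + [I C object] + [C object] + [C]
  take C:  [object] + [C object] + [C object] + [C]
  take object:  [object] + [object] + [object]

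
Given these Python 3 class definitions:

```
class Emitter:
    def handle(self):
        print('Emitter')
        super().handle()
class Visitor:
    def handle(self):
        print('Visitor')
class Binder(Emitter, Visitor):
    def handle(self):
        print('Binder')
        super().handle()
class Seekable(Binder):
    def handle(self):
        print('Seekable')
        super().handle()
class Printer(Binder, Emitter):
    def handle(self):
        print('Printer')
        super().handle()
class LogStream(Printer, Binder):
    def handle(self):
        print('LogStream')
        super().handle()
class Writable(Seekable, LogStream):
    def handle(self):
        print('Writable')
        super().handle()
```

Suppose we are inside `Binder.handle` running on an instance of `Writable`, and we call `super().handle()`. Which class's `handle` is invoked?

L[Writable] = Writable + merge(L[Seekable], L[LogStream], [Seekable LogStream])
  take Seekable:  [Seekable Binder Emitter Visitor object] + [LogStream Printer Binder Emitter Visitor object] + [Seekable LogStream]
  take LogStream:  [Binder Emitter Visitor object] + [LogStream Printer Binder Emitter Visitor object] + [LogStream]
  take Printer:  [Binder Emitter Visitor object] + [Printer Binder Emitter Visitor object]
  take Binder:  [Binder Emitter Visitor object] + [Binder Emitter Visitor object]
  take Emitter:  [Emitter Visitor object] + [Emitter Visitor object]
  take Visitor:  [Visitor object] + [Visitor object]
  take object:  [object] + [object]
MRO: Writable Seekable LogStream Printer Binder Emitter Visitor object
super() in Binder.handle on a Writable instance goes to the class after Binder in Writable's MRO: Emitter.

Emitter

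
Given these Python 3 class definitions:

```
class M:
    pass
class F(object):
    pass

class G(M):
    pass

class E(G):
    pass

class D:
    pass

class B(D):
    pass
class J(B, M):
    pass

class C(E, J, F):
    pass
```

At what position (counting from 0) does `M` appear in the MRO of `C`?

L[C] = C + merge(L[E], L[J], L[F], [E J F])
  take E:  [E G M object] + [J B D M object] + [F object] + [E J F]
  take G:  [G M object] + [J B D M object] + [F object] + [J F]
  take J:  [M object] + [J B D M object] + [F object] + [J F]
  take B:  [M object] + [B D M object] + [F object] + [F]
  take D:  [M object] + [D M object] + [F object] + [F]
  take M:  [M object] + [M object] + [F object] + [F]
  take F:  [object] + [object] + [F object] + [F]
  take object:  [object] + [object] + [object]
MRO: C E G J B D M F object
M sits at index 6.

6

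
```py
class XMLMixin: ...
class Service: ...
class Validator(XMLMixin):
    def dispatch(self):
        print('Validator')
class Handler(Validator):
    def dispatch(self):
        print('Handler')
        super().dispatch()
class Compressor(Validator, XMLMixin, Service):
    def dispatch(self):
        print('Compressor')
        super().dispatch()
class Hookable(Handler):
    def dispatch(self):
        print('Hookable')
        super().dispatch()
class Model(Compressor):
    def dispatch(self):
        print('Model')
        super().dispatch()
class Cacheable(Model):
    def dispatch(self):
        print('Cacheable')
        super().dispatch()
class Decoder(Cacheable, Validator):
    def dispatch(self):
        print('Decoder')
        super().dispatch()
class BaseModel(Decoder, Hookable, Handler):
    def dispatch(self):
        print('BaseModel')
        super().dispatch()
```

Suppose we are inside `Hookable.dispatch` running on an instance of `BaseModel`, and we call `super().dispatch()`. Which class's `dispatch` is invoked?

Handler

L[BaseModel] = BaseModel + merge(L[Decoder], L[Hookable], L[Handler], [Decoder Hookable Handler])
  take Decoder:  [Decoder Cacheable Model Compressor Validator XMLMixin Service object] + [Hookable Handler Validator XMLMixin object] + [Handler Validator XMLMixin object] + [Decoder Hookable Handler]
  take Cacheable:  [Cacheable Model Compressor Validator XMLMixin Service object] + [Hookable Handler Validator XMLMixin object] + [Handler Validator XMLMixin object] + [Hookable Handler]
  take Model:  [Model Compressor Validator XMLMixin Service object] + [Hookable Handler Validator XMLMixin object] + [Handler Validator XMLMixin object] + [Hookable Handler]
  take Compressor:  [Compressor Validator XMLMixin Service object] + [Hookable Handler Validator XMLMixin object] + [Handler Validator XMLMixin object] + [Hookable Handler]
  take Hookable:  [Validator XMLMixin Service object] + [Hookable Handler Validator XMLMixin object] + [Handler Validator XMLMixin object] + [Hookable Handler]
  take Handler:  [Validator XMLMixin Service object] + [Handler Validator XMLMixin object] + [Handler Validator XMLMixin object] + [Handler]
  take Validator:  [Validator XMLMixin Service object] + [Validator XMLMixin object] + [Validator XMLMixin object]
  take XMLMixin:  [XMLMixin Service object] + [XMLMixin object] + [XMLMixin object]
  take Service:  [Service object] + [object] + [object]
  take object:  [object] + [object] + [object]
MRO: BaseModel Decoder Cacheable Model Compressor Hookable Handler Validator XMLMixin Service object
super() in Hookable.dispatch on a BaseModel instance goes to the class after Hookable in BaseModel's MRO: Handler.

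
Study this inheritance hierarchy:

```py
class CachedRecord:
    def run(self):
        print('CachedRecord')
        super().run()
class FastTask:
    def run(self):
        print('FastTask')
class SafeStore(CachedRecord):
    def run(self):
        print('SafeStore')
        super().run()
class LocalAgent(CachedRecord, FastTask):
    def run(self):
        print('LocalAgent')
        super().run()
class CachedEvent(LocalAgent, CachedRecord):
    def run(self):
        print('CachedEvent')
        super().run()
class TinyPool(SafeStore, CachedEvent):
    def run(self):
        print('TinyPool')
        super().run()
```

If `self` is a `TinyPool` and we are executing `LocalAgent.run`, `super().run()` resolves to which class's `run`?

CachedRecord

L[TinyPool] = TinyPool + merge(L[SafeStore], L[CachedEvent], [SafeStore CachedEvent])
  take SafeStore:  [SafeStore CachedRecord object] + [CachedEvent LocalAgent CachedRecord FastTask object] + [SafeStore CachedEvent]
  take CachedEvent:  [CachedRecord object] + [CachedEvent LocalAgent CachedRecord FastTask object] + [CachedEvent]
  take LocalAgent:  [CachedRecord object] + [LocalAgent CachedRecord FastTask object]
  take CachedRecord:  [CachedRecord object] + [CachedRecord FastTask object]
  take FastTask:  [object] + [FastTask object]
  take object:  [object] + [object]
MRO: TinyPool SafeStore CachedEvent LocalAgent CachedRecord FastTask object
super() in LocalAgent.run on a TinyPool instance goes to the class after LocalAgent in TinyPool's MRO: CachedRecord.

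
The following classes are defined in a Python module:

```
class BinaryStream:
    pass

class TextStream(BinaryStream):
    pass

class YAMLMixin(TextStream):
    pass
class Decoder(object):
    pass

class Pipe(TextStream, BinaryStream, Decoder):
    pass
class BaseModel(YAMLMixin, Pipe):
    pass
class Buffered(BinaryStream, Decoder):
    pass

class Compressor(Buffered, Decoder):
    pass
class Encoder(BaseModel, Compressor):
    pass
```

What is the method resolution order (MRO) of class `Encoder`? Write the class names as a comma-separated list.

Encoder, BaseModel, YAMLMixin, Pipe, TextStream, Compressor, Buffered, BinaryStream, Decoder, object

L[Encoder] = Encoder + merge(L[BaseModel], L[Compressor], [BaseModel Compressor])
  take BaseModel:  [BaseModel YAMLMixin Pipe TextStream BinaryStream Decoder object] + [Compressor Buffered BinaryStream Decoder object] + [BaseModel Compressor]
  take YAMLMixin:  [YAMLMixin Pipe TextStream BinaryStream Decoder object] + [Compressor Buffered BinaryStream Decoder object] + [Compressor]
  take Pipe:  [Pipe TextStream BinaryStream Decoder object] + [Compressor Buffered BinaryStream Decoder object] + [Compressor]
  take TextStream:  [TextStream BinaryStream Decoder object] + [Compressor Buffered BinaryStream Decoder object] + [Compressor]
  take Compressor:  [BinaryStream Decoder object] + [Compressor Buffered BinaryStream Decoder object] + [Compressor]
  take Buffered:  [BinaryStream Decoder object] + [Buffered BinaryStream Decoder object]
  take BinaryStream:  [BinaryStream Decoder object] + [BinaryStream Decoder object]
  take Decoder:  [Decoder object] + [Decoder object]
  take object:  [object] + [object]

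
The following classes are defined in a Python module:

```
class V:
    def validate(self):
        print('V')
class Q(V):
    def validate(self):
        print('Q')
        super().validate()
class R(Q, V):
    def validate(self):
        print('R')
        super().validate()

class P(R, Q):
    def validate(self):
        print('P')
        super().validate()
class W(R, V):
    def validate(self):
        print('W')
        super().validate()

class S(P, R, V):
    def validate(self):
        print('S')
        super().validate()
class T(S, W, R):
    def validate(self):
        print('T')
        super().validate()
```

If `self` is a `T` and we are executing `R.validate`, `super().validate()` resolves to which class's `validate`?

Q

L[T] = T + merge(L[S], L[W], L[R], [S W R])
  take S:  [S P R Q V object] + [W R Q V object] + [R Q V object] + [S W R]
  take P:  [P R Q V object] + [W R Q V object] + [R Q V object] + [W R]
  take W:  [R Q V object] + [W R Q V object] + [R Q V object] + [W R]
  take R:  [R Q V object] + [R Q V object] + [R Q V object] + [R]
  take Q:  [Q V object] + [Q V object] + [Q V object]
  take V:  [V object] + [V object] + [V object]
  take object:  [object] + [object] + [object]
MRO: T S P W R Q V object
super() in R.validate on a T instance goes to the class after R in T's MRO: Q.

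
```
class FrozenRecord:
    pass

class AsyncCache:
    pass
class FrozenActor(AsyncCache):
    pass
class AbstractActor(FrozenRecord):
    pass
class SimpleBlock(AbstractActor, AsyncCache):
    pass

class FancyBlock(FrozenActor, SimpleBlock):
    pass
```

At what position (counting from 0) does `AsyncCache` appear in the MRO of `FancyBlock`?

5

L[FancyBlock] = FancyBlock + merge(L[FrozenActor], L[SimpleBlock], [FrozenActor SimpleBlock])
  take FrozenActor:  [FrozenActor AsyncCache object] + [SimpleBlock AbstractActor FrozenRecord AsyncCache object] + [FrozenActor SimpleBlock]
  take SimpleBlock:  [AsyncCache object] + [SimpleBlock AbstractActor FrozenRecord AsyncCache object] + [SimpleBlock]
  take AbstractActor:  [AsyncCache object] + [AbstractActor FrozenRecord AsyncCache object]
  take FrozenRecord:  [AsyncCache object] + [FrozenRecord AsyncCache object]
  take AsyncCache:  [AsyncCache object] + [AsyncCache object]
  take object:  [object] + [object]
MRO: FancyBlock FrozenActor SimpleBlock AbstractActor FrozenRecord AsyncCache object
AsyncCache sits at index 5.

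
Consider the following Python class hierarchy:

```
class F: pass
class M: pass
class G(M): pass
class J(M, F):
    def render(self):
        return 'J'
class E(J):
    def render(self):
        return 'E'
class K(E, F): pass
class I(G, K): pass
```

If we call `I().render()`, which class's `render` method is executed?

L[I] = I + merge(L[G], L[K], [G K])
  take G:  [G M object] + [K E J M F object] + [G K]
  take K:  [M object] + [K E J M F object] + [K]
  take E:  [M object] + [E J M F object]
  take J:  [M object] + [J M F object]
  take M:  [M object] + [M F object]
  take F:  [object] + [F object]
  take object:  [object] + [object]
MRO: I G K E J M F object
render is defined in: E, J. First along the MRO is E.

E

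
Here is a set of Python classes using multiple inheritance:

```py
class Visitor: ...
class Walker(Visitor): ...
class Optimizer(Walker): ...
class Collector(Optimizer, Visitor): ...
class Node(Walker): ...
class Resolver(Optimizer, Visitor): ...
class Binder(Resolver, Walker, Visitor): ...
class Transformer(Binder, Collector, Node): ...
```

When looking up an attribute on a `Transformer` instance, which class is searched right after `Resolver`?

L[Transformer] = Transformer + merge(L[Binder], L[Collector], L[Node], [Binder Collector Node])
  take Binder:  [Binder Resolver Optimizer Walker Visitor object] + [Collector Optimizer Walker Visitor object] + [Node Walker Visitor object] + [Binder Collector Node]
  take Resolver:  [Resolver Optimizer Walker Visitor object] + [Collector Optimizer Walker Visitor object] + [Node Walker Visitor object] + [Collector Node]
  take Collector:  [Optimizer Walker Visitor object] + [Collector Optimizer Walker Visitor object] + [Node Walker Visitor object] + [Collector Node]
  take Optimizer:  [Optimizer Walker Visitor object] + [Optimizer Walker Visitor object] + [Node Walker Visitor object] + [Node]
  take Node:  [Walker Visitor object] + [Walker Visitor object] + [Node Walker Visitor object] + [Node]
  take Walker:  [Walker Visitor object] + [Walker Visitor object] + [Walker Visitor object]
  take Visitor:  [Visitor object] + [Visitor object] + [Visitor object]
  take object:  [object] + [object] + [object]
MRO: Transformer Binder Resolver Collector Optimizer Node Walker Visitor object
Resolver is at position 2; next is Collector.

Collector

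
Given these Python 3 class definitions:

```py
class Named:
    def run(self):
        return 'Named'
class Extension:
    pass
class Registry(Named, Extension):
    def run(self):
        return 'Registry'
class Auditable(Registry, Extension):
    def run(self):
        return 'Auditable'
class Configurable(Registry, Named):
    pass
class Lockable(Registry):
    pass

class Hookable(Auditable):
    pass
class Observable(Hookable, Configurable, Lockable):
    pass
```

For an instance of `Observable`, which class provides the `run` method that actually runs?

L[Observable] = Observable + merge(L[Hookable], L[Configurable], L[Lockable], [Hookable Configurable Lockable])
  take Hookable:  [Hookable Auditable Registry Named Extension object] + [Configurable Registry Named Extension object] + [Lockable Registry Named Extension object] + [Hookable Configurable Lockable]
  take Auditable:  [Auditable Registry Named Extension object] + [Configurable Registry Named Extension object] + [Lockable Registry Named Extension object] + [Configurable Lockable]
  take Configurable:  [Registry Named Extension object] + [Configurable Registry Named Extension object] + [Lockable Registry Named Extension object] + [Configurable Lockable]
  take Lockable:  [Registry Named Extension object] + [Registry Named Extension object] + [Lockable Registry Named Extension object] + [Lockable]
  take Registry:  [Registry Named Extension object] + [Registry Named Extension object] + [Registry Named Extension object]
  take Named:  [Named Extension object] + [Named Extension object] + [Named Extension object]
  take Extension:  [Extension object] + [Extension object] + [Extension object]
  take object:  [object] + [object] + [object]
MRO: Observable Hookable Auditable Configurable Lockable Registry Named Extension object
run is defined in: Auditable, Named, Registry. First along the MRO is Auditable.

Auditable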